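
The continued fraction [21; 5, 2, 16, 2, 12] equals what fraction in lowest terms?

Using pₖ = aₖpₖ₋₁ + pₖ₋₂ and qₖ = aₖqₖ₋₁ + qₖ₋₂:
  k=0: a=21, p=21, q=1
  k=1: a=5, p=106, q=5
  k=2: a=2, p=233, q=11
  k=3: a=16, p=3834, q=181
  k=4: a=2, p=7901, q=373
  k=5: a=12, p=98646, q=4657

98646/4657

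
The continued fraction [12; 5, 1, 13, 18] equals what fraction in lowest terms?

Using pₖ = aₖpₖ₋₁ + pₖ₋₂ and qₖ = aₖqₖ₋₁ + qₖ₋₂:
  k=0: a=12, p=12, q=1
  k=1: a=5, p=61, q=5
  k=2: a=1, p=73, q=6
  k=3: a=13, p=1010, q=83
  k=4: a=18, p=18253, q=1500

18253/1500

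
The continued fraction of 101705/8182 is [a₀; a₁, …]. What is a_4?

101705 = 12·8182 + 3521   →  a_0 = 12
8182 = 2·3521 + 1140   →  a_1 = 2
3521 = 3·1140 + 101   →  a_2 = 3
1140 = 11·101 + 29   →  a_3 = 11
101 = 3·29 + 14   →  a_4 = 3

3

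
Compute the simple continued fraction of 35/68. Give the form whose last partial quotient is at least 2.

[0; 1, 1, 16, 2]

35 = 0*68 + 35
68 = 1*35 + 33
35 = 1*33 + 2
33 = 16*2 + 1
2 = 2*1 + 0  (stop)
So 35/68 = [0; 1, 1, 16, 2].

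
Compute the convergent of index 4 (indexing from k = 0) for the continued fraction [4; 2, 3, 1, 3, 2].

151/34

Using pₖ = aₖpₖ₋₁ + pₖ₋₂, qₖ = aₖqₖ₋₁ + qₖ₋₂ (with p₋₁=1, p₋₂=0, q₋₁=0, q₋₂=1):
  k=0: a=4, p=4, q=1
  k=1: a=2, p=9, q=2
  k=2: a=3, p=31, q=7
  k=3: a=1, p=40, q=9
  k=4: a=3, p=151, q=34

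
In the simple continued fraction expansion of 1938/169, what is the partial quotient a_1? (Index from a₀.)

2

1938 = 11·169 + 79   →  a_0 = 11
169 = 2·79 + 11   →  a_1 = 2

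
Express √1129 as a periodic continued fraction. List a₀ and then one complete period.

[33; 1, 1, 1, 1, 66]

a₀ = ⌊√1129⌋ = 33.
With m₀=0, d₀=1 and mₖ₊₁ = dₖaₖ − mₖ, dₖ₊₁ = (n − mₖ₊₁²)/dₖ, aₖ₊₁ = ⌊(a₀+mₖ₊₁)/dₖ₊₁⌋:
  k=1: m=33, d=40, a=1
  k=2: m=7, d=27, a=1
  k=3: m=20, d=27, a=1
  k=4: m=7, d=40, a=1
  k=5: m=33, d=1, a=66
d=1 and a=2a₀=66 at k=5, so the next step gives (m, d) = (33, 40) again — its k=1 value — and the period has length 5.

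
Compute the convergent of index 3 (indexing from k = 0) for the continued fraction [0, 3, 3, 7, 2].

22/73

Using pₖ = aₖpₖ₋₁ + pₖ₋₂, qₖ = aₖqₖ₋₁ + qₖ₋₂ (with p₋₁=1, p₋₂=0, q₋₁=0, q₋₂=1):
  k=0: a=0, p=0, q=1
  k=1: a=3, p=1, q=3
  k=2: a=3, p=3, q=10
  k=3: a=7, p=22, q=73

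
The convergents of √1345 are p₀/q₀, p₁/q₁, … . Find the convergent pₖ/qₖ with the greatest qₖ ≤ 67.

√1345 = [36; 1, 2, 14, 2, 1, 72, …] (period length 6).
Convergents:
  p_0/q_0 = 36/1
  p_1/q_1 = 37/1
  p_2/q_2 = 110/3
  p_3/q_3 = 1577/43
  p_4/q_4 = 3264/89
q_3 = 43 ≤ 67 < 89 = q_4, so the answer is 1577/43.

1577/43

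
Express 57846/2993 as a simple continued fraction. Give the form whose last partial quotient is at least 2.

[19; 3, 17, 2, 13, 2]

57846 = 19×2993 + 979
2993 = 3×979 + 56
979 = 17×56 + 27
56 = 2×27 + 2
27 = 13×2 + 1
2 = 2×1 + 0  (stop)
So 57846/2993 = [19; 3, 17, 2, 13, 2].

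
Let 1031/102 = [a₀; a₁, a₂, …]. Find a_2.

1031 = 10·102 + 11   →  a_0 = 10
102 = 9·11 + 3   →  a_1 = 9
11 = 3·3 + 2   →  a_2 = 3

3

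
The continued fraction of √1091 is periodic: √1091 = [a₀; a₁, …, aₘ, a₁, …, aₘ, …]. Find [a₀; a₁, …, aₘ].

a₀ = ⌊√1091⌋ = 33.
With m₀=0, d₀=1 and mₖ₊₁ = dₖaₖ − mₖ, dₖ₊₁ = (n − mₖ₊₁²)/dₖ, aₖ₊₁ = ⌊(a₀+mₖ₊₁)/dₖ₊₁⌋:
  k=1: m=33, d=2, a=33
  k=2: m=33, d=1, a=66
d=1 and a=2a₀=66 at k=2, so the next step gives (m, d) = (33, 2) again — its k=1 value — and the period has length 2.

[33; 33, 66]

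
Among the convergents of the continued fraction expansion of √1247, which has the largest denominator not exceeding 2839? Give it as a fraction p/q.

56995/1614

√1247 = [35; 3, 5, 9, 1, 9, 5, 3, 70, …] (period length 8).
Convergents:
  p_0/q_0 = 35/1
  p_1/q_1 = 106/3
  p_2/q_2 = 565/16
  p_3/q_3 = 5191/147
  p_4/q_4 = 5756/163
  p_5/q_5 = 56995/1614
  p_6/q_6 = 290731/8233
q_5 = 1614 ≤ 2839 < 8233 = q_6, so the answer is 56995/1614.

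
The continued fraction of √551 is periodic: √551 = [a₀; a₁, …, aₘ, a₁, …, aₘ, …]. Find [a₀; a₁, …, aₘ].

[23; 2, 8, 1, 8, 2, 46]

a₀ = ⌊√551⌋ = 23.
With m₀=0, d₀=1 and mₖ₊₁ = dₖaₖ − mₖ, dₖ₊₁ = (n − mₖ₊₁²)/dₖ, aₖ₊₁ = ⌊(a₀+mₖ₊₁)/dₖ₊₁⌋:
  k=1: m=23, d=22, a=2
  k=2: m=21, d=5, a=8
  k=3: m=19, d=38, a=1
  k=4: m=19, d=5, a=8
  k=5: m=21, d=22, a=2
  k=6: m=23, d=1, a=46
d=1 and a=2a₀=46 at k=6, so the next step gives (m, d) = (23, 22) again — its k=1 value — and the period has length 6.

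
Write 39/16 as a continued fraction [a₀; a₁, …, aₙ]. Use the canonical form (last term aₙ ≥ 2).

39 = 2×16 + 7
16 = 2×7 + 2
7 = 3×2 + 1
2 = 2×1 + 0  (stop)
So 39/16 = [2; 2, 3, 2].

[2; 2, 3, 2]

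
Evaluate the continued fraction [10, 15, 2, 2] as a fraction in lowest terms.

Fold from the inside: start with 2/1.
  2 + 1/2 = 5/2
  15 + 2/5 = 77/5
  10 + 5/77 = 775/77

775/77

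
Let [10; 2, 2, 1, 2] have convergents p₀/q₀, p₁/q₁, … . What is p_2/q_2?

Using pₖ = aₖpₖ₋₁ + pₖ₋₂, qₖ = aₖqₖ₋₁ + qₖ₋₂ (with p₋₁=1, p₋₂=0, q₋₁=0, q₋₂=1):
  k=0: a=10, p=10, q=1
  k=1: a=2, p=21, q=2
  k=2: a=2, p=52, q=5

52/5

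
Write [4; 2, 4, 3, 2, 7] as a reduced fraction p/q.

2215/498

Using pₖ = aₖpₖ₋₁ + pₖ₋₂ and qₖ = aₖqₖ₋₁ + qₖ₋₂:
  k=0: a=4, p=4, q=1
  k=1: a=2, p=9, q=2
  k=2: a=4, p=40, q=9
  k=3: a=3, p=129, q=29
  k=4: a=2, p=298, q=67
  k=5: a=7, p=2215, q=498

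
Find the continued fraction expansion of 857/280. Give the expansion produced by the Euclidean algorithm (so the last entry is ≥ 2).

[3; 16, 2, 8]

857 = 3*280 + 17
280 = 16*17 + 8
17 = 2*8 + 1
8 = 8*1 + 0  (stop)
So 857/280 = [3; 16, 2, 8].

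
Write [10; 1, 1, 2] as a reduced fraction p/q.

Fold from the inside: start with 2/1.
  1 + 1/2 = 3/2
  1 + 2/3 = 5/3
  10 + 3/5 = 53/5

53/5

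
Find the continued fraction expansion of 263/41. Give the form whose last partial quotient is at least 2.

[6; 2, 2, 2, 3]

263 = 6×41 + 17
41 = 2×17 + 7
17 = 2×7 + 3
7 = 2×3 + 1
3 = 3×1 + 0  (stop)
So 263/41 = [6; 2, 2, 2, 3].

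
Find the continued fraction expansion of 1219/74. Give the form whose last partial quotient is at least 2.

1219 = 16·74 + 35
74 = 2·35 + 4
35 = 8·4 + 3
4 = 1·3 + 1
3 = 3·1 + 0  (stop)
So 1219/74 = [16; 2, 8, 1, 3].

[16; 2, 8, 1, 3]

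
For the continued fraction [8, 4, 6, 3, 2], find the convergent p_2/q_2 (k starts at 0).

206/25

Using pₖ = aₖpₖ₋₁ + pₖ₋₂, qₖ = aₖqₖ₋₁ + qₖ₋₂ (with p₋₁=1, p₋₂=0, q₋₁=0, q₋₂=1):
  k=0: a=8, p=8, q=1
  k=1: a=4, p=33, q=4
  k=2: a=6, p=206, q=25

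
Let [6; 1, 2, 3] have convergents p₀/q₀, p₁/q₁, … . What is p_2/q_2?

20/3

Using pₖ = aₖpₖ₋₁ + pₖ₋₂, qₖ = aₖqₖ₋₁ + qₖ₋₂ (with p₋₁=1, p₋₂=0, q₋₁=0, q₋₂=1):
  k=0: a=6, p=6, q=1
  k=1: a=1, p=7, q=1
  k=2: a=2, p=20, q=3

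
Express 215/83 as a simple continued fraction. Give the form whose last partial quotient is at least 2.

[2; 1, 1, 2, 3, 1, 3]

215 = 2*83 + 49
83 = 1*49 + 34
49 = 1*34 + 15
34 = 2*15 + 4
15 = 3*4 + 3
4 = 1*3 + 1
3 = 3*1 + 0  (stop)
So 215/83 = [2; 1, 1, 2, 3, 1, 3].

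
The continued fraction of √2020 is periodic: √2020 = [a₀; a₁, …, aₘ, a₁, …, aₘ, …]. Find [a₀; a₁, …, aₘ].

a₀ = ⌊√2020⌋ = 44.
With m₀=0, d₀=1 and mₖ₊₁ = dₖaₖ − mₖ, dₖ₊₁ = (n − mₖ₊₁²)/dₖ, aₖ₊₁ = ⌊(a₀+mₖ₊₁)/dₖ₊₁⌋:
  k=1: m=44, d=84, a=1
  k=2: m=40, d=5, a=16
  k=3: m=40, d=84, a=1
  k=4: m=44, d=1, a=88
d=1 and a=2a₀=88 at k=4, so the next step gives (m, d) = (44, 84) again — its k=1 value — and the period has length 4.

[44; 1, 16, 1, 88]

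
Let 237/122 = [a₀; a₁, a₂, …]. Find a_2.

16

237 = 1·122 + 115   →  a_0 = 1
122 = 1·115 + 7   →  a_1 = 1
115 = 16·7 + 3   →  a_2 = 16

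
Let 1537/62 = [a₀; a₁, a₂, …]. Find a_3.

1537 = 24·62 + 49   →  a_0 = 24
62 = 1·49 + 13   →  a_1 = 1
49 = 3·13 + 10   →  a_2 = 3
13 = 1·10 + 3   →  a_3 = 1

1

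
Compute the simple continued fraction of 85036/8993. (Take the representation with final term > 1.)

85036 = 9×8993 + 4099
8993 = 2×4099 + 795
4099 = 5×795 + 124
795 = 6×124 + 51
124 = 2×51 + 22
51 = 2×22 + 7
22 = 3×7 + 1
7 = 7×1 + 0  (stop)
So 85036/8993 = [9; 2, 5, 6, 2, 2, 3, 7].

[9; 2, 5, 6, 2, 2, 3, 7]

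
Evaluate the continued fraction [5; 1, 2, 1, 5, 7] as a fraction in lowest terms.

Fold from the inside: start with 7/1.
  5 + 1/7 = 36/7
  1 + 7/36 = 43/36
  2 + 36/43 = 122/43
  1 + 43/122 = 165/122
  5 + 122/165 = 947/165

947/165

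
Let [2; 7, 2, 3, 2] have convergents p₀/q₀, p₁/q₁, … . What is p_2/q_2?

32/15

Using pₖ = aₖpₖ₋₁ + pₖ₋₂, qₖ = aₖqₖ₋₁ + qₖ₋₂ (with p₋₁=1, p₋₂=0, q₋₁=0, q₋₂=1):
  k=0: a=2, p=2, q=1
  k=1: a=7, p=15, q=7
  k=2: a=2, p=32, q=15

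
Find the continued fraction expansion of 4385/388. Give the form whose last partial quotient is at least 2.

[11; 3, 3, 6, 6]

4385 = 11·388 + 117
388 = 3·117 + 37
117 = 3·37 + 6
37 = 6·6 + 1
6 = 6·1 + 0  (stop)
So 4385/388 = [11; 3, 3, 6, 6].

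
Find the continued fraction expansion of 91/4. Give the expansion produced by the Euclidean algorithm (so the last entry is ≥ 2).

91 = 22·4 + 3
4 = 1·3 + 1
3 = 3·1 + 0  (stop)
So 91/4 = [22; 1, 3].

[22; 1, 3]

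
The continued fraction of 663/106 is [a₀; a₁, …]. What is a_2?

663 = 6·106 + 27   →  a_0 = 6
106 = 3·27 + 25   →  a_1 = 3
27 = 1·25 + 2   →  a_2 = 1

1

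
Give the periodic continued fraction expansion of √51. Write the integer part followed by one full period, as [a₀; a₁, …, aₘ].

[7; 7, 14]

a₀ = ⌊√51⌋ = 7.
With m₀=0, d₀=1 and mₖ₊₁ = dₖaₖ − mₖ, dₖ₊₁ = (n − mₖ₊₁²)/dₖ, aₖ₊₁ = ⌊(a₀+mₖ₊₁)/dₖ₊₁⌋:
  k=1: m=7, d=2, a=7
  k=2: m=7, d=1, a=14
d=1 and a=2a₀=14 at k=2, so the next step gives (m, d) = (7, 2) again — its k=1 value — and the period has length 2.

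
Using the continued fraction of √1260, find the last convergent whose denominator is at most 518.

√1260 = [35; 2, 70, …] (period length 2).
Convergents:
  p_0/q_0 = 35/1
  p_1/q_1 = 71/2
  p_2/q_2 = 5005/141
  p_3/q_3 = 10081/284
  p_4/q_4 = 710675/20021
q_3 = 284 ≤ 518 < 20021 = q_4, so the answer is 10081/284.

10081/284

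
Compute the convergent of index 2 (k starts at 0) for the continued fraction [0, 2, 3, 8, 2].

Using pₖ = aₖpₖ₋₁ + pₖ₋₂, qₖ = aₖqₖ₋₁ + qₖ₋₂ (with p₋₁=1, p₋₂=0, q₋₁=0, q₋₂=1):
  k=0: a=0, p=0, q=1
  k=1: a=2, p=1, q=2
  k=2: a=3, p=3, q=7

3/7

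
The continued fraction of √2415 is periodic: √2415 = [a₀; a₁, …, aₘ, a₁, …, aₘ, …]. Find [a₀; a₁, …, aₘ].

a₀ = ⌊√2415⌋ = 49.

[49; 7, 98]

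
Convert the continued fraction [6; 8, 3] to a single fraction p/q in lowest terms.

153/25

Fold from the inside: start with 3/1.
  8 + 1/3 = 25/3
  6 + 3/25 = 153/25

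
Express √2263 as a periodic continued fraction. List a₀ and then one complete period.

[47; 1, 1, 3, 47, 3, 1, 1, 94]

a₀ = ⌊√2263⌋ = 47.
With m₀=0, d₀=1 and mₖ₊₁ = dₖaₖ − mₖ, dₖ₊₁ = (n − mₖ₊₁²)/dₖ, aₖ₊₁ = ⌊(a₀+mₖ₊₁)/dₖ₊₁⌋:
  k=1: m=47, d=54, a=1
  k=2: m=7, d=41, a=1
  k=3: m=34, d=27, a=3
  k=4: m=47, d=2, a=47
  k=5: m=47, d=27, a=3
  k=6: m=34, d=41, a=1
  k=7: m=7, d=54, a=1
  k=8: m=47, d=1, a=94
d=1 and a=2a₀=94 at k=8, so the next step gives (m, d) = (47, 54) again — its k=1 value — and the period has length 8.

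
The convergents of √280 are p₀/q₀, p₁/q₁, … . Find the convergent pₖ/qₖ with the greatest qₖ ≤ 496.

√280 = [16; 1, 2, 1, 2, 1, 32, …] (period length 6).
Convergents:
  p_0/q_0 = 16/1
  p_1/q_1 = 17/1
  p_2/q_2 = 50/3
  p_3/q_3 = 67/4
  p_4/q_4 = 184/11
  p_5/q_5 = 251/15
  p_6/q_6 = 8216/491
  p_7/q_7 = 8467/506
q_6 = 491 ≤ 496 < 506 = q_7, so the answer is 8216/491.

8216/491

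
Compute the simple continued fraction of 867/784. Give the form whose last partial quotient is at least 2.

[1; 9, 2, 4, 9]

867 = 1×784 + 83
784 = 9×83 + 37
83 = 2×37 + 9
37 = 4×9 + 1
9 = 9×1 + 0  (stop)
So 867/784 = [1; 9, 2, 4, 9].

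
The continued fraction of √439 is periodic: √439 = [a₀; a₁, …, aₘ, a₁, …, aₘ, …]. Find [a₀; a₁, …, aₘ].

[20; 1, 19, 1, 40]

a₀ = ⌊√439⌋ = 20.
With m₀=0, d₀=1 and mₖ₊₁ = dₖaₖ − mₖ, dₖ₊₁ = (n − mₖ₊₁²)/dₖ, aₖ₊₁ = ⌊(a₀+mₖ₊₁)/dₖ₊₁⌋:
  k=1: m=20, d=39, a=1
  k=2: m=19, d=2, a=19
  k=3: m=19, d=39, a=1
  k=4: m=20, d=1, a=40
d=1 and a=2a₀=40 at k=4, so the next step gives (m, d) = (20, 39) again — its k=1 value — and the period has length 4.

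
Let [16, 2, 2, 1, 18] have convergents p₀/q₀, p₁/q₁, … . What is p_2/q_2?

82/5

Using pₖ = aₖpₖ₋₁ + pₖ₋₂, qₖ = aₖqₖ₋₁ + qₖ₋₂ (with p₋₁=1, p₋₂=0, q₋₁=0, q₋₂=1):
  k=0: a=16, p=16, q=1
  k=1: a=2, p=33, q=2
  k=2: a=2, p=82, q=5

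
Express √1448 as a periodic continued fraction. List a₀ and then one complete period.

[38; 19, 76]

a₀ = ⌊√1448⌋ = 38.
With m₀=0, d₀=1 and mₖ₊₁ = dₖaₖ − mₖ, dₖ₊₁ = (n − mₖ₊₁²)/dₖ, aₖ₊₁ = ⌊(a₀+mₖ₊₁)/dₖ₊₁⌋:
  k=1: m=38, d=4, a=19
  k=2: m=38, d=1, a=76
d=1 and a=2a₀=76 at k=2, so the next step gives (m, d) = (38, 4) again — its k=1 value — and the period has length 2.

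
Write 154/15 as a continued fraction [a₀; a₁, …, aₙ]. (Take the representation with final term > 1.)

154 = 10*15 + 4
15 = 3*4 + 3
4 = 1*3 + 1
3 = 3*1 + 0  (stop)
So 154/15 = [10; 3, 1, 3].

[10; 3, 1, 3]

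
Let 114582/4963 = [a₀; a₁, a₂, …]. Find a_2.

114582 = 23·4963 + 433   →  a_0 = 23
4963 = 11·433 + 200   →  a_1 = 11
433 = 2·200 + 33   →  a_2 = 2

2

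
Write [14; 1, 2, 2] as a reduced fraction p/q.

Using pₖ = aₖpₖ₋₁ + pₖ₋₂ and qₖ = aₖqₖ₋₁ + qₖ₋₂:
  k=0: a=14, p=14, q=1
  k=1: a=1, p=15, q=1
  k=2: a=2, p=44, q=3
  k=3: a=2, p=103, q=7

103/7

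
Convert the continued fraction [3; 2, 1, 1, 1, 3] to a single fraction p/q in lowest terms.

Fold from the inside: start with 3/1.
  1 + 1/3 = 4/3
  1 + 3/4 = 7/4
  1 + 4/7 = 11/7
  2 + 7/11 = 29/11
  3 + 11/29 = 98/29

98/29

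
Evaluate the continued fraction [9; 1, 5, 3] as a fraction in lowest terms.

Fold from the inside: start with 3/1.
  5 + 1/3 = 16/3
  1 + 3/16 = 19/16
  9 + 16/19 = 187/19

187/19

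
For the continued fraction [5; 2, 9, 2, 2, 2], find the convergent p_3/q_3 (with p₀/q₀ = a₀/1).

219/40

Using pₖ = aₖpₖ₋₁ + pₖ₋₂, qₖ = aₖqₖ₋₁ + qₖ₋₂ (with p₋₁=1, p₋₂=0, q₋₁=0, q₋₂=1):
  k=0: a=5, p=5, q=1
  k=1: a=2, p=11, q=2
  k=2: a=9, p=104, q=19
  k=3: a=2, p=219, q=40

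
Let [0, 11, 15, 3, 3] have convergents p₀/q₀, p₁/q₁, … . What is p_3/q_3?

46/509

Using pₖ = aₖpₖ₋₁ + pₖ₋₂, qₖ = aₖqₖ₋₁ + qₖ₋₂ (with p₋₁=1, p₋₂=0, q₋₁=0, q₋₂=1):
  k=0: a=0, p=0, q=1
  k=1: a=11, p=1, q=11
  k=2: a=15, p=15, q=166
  k=3: a=3, p=46, q=509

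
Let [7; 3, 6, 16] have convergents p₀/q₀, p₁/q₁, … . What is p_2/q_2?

Using pₖ = aₖpₖ₋₁ + pₖ₋₂, qₖ = aₖqₖ₋₁ + qₖ₋₂ (with p₋₁=1, p₋₂=0, q₋₁=0, q₋₂=1):
  k=0: a=7, p=7, q=1
  k=1: a=3, p=22, q=3
  k=2: a=6, p=139, q=19

139/19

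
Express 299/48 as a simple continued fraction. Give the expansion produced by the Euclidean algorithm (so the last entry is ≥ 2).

299 = 6×48 + 11
48 = 4×11 + 4
11 = 2×4 + 3
4 = 1×3 + 1
3 = 3×1 + 0  (stop)
So 299/48 = [6; 4, 2, 1, 3].

[6; 4, 2, 1, 3]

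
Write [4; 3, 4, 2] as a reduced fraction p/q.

Using pₖ = aₖpₖ₋₁ + pₖ₋₂ and qₖ = aₖqₖ₋₁ + qₖ₋₂:
  k=0: a=4, p=4, q=1
  k=1: a=3, p=13, q=3
  k=2: a=4, p=56, q=13
  k=3: a=2, p=125, q=29

125/29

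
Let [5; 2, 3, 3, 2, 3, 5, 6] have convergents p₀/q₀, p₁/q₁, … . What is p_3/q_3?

125/23

Using pₖ = aₖpₖ₋₁ + pₖ₋₂, qₖ = aₖqₖ₋₁ + qₖ₋₂ (with p₋₁=1, p₋₂=0, q₋₁=0, q₋₂=1):
  k=0: a=5, p=5, q=1
  k=1: a=2, p=11, q=2
  k=2: a=3, p=38, q=7
  k=3: a=3, p=125, q=23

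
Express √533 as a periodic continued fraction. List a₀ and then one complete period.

a₀ = ⌊√533⌋ = 23.
With m₀=0, d₀=1 and mₖ₊₁ = dₖaₖ − mₖ, dₖ₊₁ = (n − mₖ₊₁²)/dₖ, aₖ₊₁ = ⌊(a₀+mₖ₊₁)/dₖ₊₁⌋:
  k=1: m=23, d=4, a=11
  k=2: m=21, d=23, a=1
  k=3: m=2, d=23, a=1
  k=4: m=21, d=4, a=11
  k=5: m=23, d=1, a=46
d=1 and a=2a₀=46 at k=5, so the next step gives (m, d) = (23, 4) again — its k=1 value — and the period has length 5.

[23; 11, 1, 1, 11, 46]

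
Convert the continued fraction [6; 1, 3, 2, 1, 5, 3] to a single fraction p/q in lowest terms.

1591/235

Using pₖ = aₖpₖ₋₁ + pₖ₋₂ and qₖ = aₖqₖ₋₁ + qₖ₋₂:
  k=0: a=6, p=6, q=1
  k=1: a=1, p=7, q=1
  k=2: a=3, p=27, q=4
  k=3: a=2, p=61, q=9
  k=4: a=1, p=88, q=13
  k=5: a=5, p=501, q=74
  k=6: a=3, p=1591, q=235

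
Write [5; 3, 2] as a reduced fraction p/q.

Using pₖ = aₖpₖ₋₁ + pₖ₋₂ and qₖ = aₖqₖ₋₁ + qₖ₋₂:
  k=0: a=5, p=5, q=1
  k=1: a=3, p=16, q=3
  k=2: a=2, p=37, q=7

37/7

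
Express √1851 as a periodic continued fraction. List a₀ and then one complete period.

[43; 43, 86]

a₀ = ⌊√1851⌋ = 43.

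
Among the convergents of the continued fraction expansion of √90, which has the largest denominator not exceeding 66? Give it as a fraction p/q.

√90 = [9; 2, 18, …] (period length 2).
Convergents:
  p_0/q_0 = 9/1
  p_1/q_1 = 19/2
  p_2/q_2 = 351/37
  p_3/q_3 = 721/76
q_2 = 37 ≤ 66 < 76 = q_3, so the answer is 351/37.

351/37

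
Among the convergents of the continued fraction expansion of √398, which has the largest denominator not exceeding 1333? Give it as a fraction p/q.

√398 = [19; 1, 18, 1, 38, …] (period length 4).
Convergents:
  p_0/q_0 = 19/1
  p_1/q_1 = 20/1
  p_2/q_2 = 379/19
  p_3/q_3 = 399/20
  p_4/q_4 = 15541/779
  p_5/q_5 = 15940/799
  p_6/q_6 = 302461/15161
q_5 = 799 ≤ 1333 < 15161 = q_6, so the answer is 15940/799.

15940/799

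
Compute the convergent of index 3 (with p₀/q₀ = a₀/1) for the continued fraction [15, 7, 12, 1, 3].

Using pₖ = aₖpₖ₋₁ + pₖ₋₂, qₖ = aₖqₖ₋₁ + qₖ₋₂ (with p₋₁=1, p₋₂=0, q₋₁=0, q₋₂=1):
  k=0: a=15, p=15, q=1
  k=1: a=7, p=106, q=7
  k=2: a=12, p=1287, q=85
  k=3: a=1, p=1393, q=92

1393/92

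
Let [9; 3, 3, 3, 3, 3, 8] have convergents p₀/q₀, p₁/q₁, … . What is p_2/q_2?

Using pₖ = aₖpₖ₋₁ + pₖ₋₂, qₖ = aₖqₖ₋₁ + qₖ₋₂ (with p₋₁=1, p₋₂=0, q₋₁=0, q₋₂=1):
  k=0: a=9, p=9, q=1
  k=1: a=3, p=28, q=3
  k=2: a=3, p=93, q=10

93/10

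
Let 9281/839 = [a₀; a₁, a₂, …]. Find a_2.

9281 = 11·839 + 52   →  a_0 = 11
839 = 16·52 + 7   →  a_1 = 16
52 = 7·7 + 3   →  a_2 = 7

7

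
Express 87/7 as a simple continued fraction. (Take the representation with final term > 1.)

[12; 2, 3]

87 = 12·7 + 3
7 = 2·3 + 1
3 = 3·1 + 0  (stop)
So 87/7 = [12; 2, 3].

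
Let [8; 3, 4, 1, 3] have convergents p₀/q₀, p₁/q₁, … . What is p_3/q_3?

133/16

Using pₖ = aₖpₖ₋₁ + pₖ₋₂, qₖ = aₖqₖ₋₁ + qₖ₋₂ (with p₋₁=1, p₋₂=0, q₋₁=0, q₋₂=1):
  k=0: a=8, p=8, q=1
  k=1: a=3, p=25, q=3
  k=2: a=4, p=108, q=13
  k=3: a=1, p=133, q=16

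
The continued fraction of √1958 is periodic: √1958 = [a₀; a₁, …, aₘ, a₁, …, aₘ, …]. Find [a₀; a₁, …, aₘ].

[44; 4, 88]

a₀ = ⌊√1958⌋ = 44.
With m₀=0, d₀=1 and mₖ₊₁ = dₖaₖ − mₖ, dₖ₊₁ = (n − mₖ₊₁²)/dₖ, aₖ₊₁ = ⌊(a₀+mₖ₊₁)/dₖ₊₁⌋:
  k=1: m=44, d=22, a=4
  k=2: m=44, d=1, a=88
d=1 and a=2a₀=88 at k=2, so the next step gives (m, d) = (44, 22) again — its k=1 value — and the period has length 2.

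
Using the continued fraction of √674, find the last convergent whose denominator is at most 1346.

√674 = [25; 1, 24, 1, 50, …] (period length 4).
Convergents:
  p_0/q_0 = 25/1
  p_1/q_1 = 26/1
  p_2/q_2 = 649/25
  p_3/q_3 = 675/26
  p_4/q_4 = 34399/1325
  p_5/q_5 = 35074/1351
q_4 = 1325 ≤ 1346 < 1351 = q_5, so the answer is 34399/1325.

34399/1325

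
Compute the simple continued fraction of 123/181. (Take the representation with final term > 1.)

[0; 1, 2, 8, 3, 2]

123 = 0×181 + 123
181 = 1×123 + 58
123 = 2×58 + 7
58 = 8×7 + 2
7 = 3×2 + 1
2 = 2×1 + 0  (stop)
So 123/181 = [0; 1, 2, 8, 3, 2].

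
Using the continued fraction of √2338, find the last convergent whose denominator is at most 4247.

198827/4112

√2338 = [48; 2, 1, 5, 48, 5, 1, 2, 96, …] (period length 8).
Convergents:
  p_0/q_0 = 48/1
  p_1/q_1 = 97/2
  p_2/q_2 = 145/3
  p_3/q_3 = 822/17
  p_4/q_4 = 39601/819
  p_5/q_5 = 198827/4112
  p_6/q_6 = 238428/4931
q_5 = 4112 ≤ 4247 < 4931 = q_6, so the answer is 198827/4112.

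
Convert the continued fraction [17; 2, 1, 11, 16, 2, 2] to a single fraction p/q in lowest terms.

50034/2885

Fold from the inside: start with 2/1.
  2 + 1/2 = 5/2
  16 + 2/5 = 82/5
  11 + 5/82 = 907/82
  1 + 82/907 = 989/907
  2 + 907/989 = 2885/989
  17 + 989/2885 = 50034/2885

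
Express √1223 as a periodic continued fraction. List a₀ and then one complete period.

a₀ = ⌊√1223⌋ = 34.

[34; 1, 33, 1, 68]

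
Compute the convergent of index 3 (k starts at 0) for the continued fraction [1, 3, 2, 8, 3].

76/59

Using pₖ = aₖpₖ₋₁ + pₖ₋₂, qₖ = aₖqₖ₋₁ + qₖ₋₂ (with p₋₁=1, p₋₂=0, q₋₁=0, q₋₂=1):
  k=0: a=1, p=1, q=1
  k=1: a=3, p=4, q=3
  k=2: a=2, p=9, q=7
  k=3: a=8, p=76, q=59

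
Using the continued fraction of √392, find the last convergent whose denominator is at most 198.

√392 = [19; 1, 3, 1, 38, …] (period length 4).
Convergents:
  p_0/q_0 = 19/1
  p_1/q_1 = 20/1
  p_2/q_2 = 79/4
  p_3/q_3 = 99/5
  p_4/q_4 = 3841/194
  p_5/q_5 = 3940/199
q_4 = 194 ≤ 198 < 199 = q_5, so the answer is 3841/194.

3841/194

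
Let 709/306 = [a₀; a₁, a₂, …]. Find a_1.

3

709 = 2·306 + 97   →  a_0 = 2
306 = 3·97 + 15   →  a_1 = 3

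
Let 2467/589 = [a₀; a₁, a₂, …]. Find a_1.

5

2467 = 4·589 + 111   →  a_0 = 4
589 = 5·111 + 34   →  a_1 = 5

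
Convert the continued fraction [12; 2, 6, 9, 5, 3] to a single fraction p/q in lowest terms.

Fold from the inside: start with 3/1.
  5 + 1/3 = 16/3
  9 + 3/16 = 147/16
  6 + 16/147 = 898/147
  2 + 147/898 = 1943/898
  12 + 898/1943 = 24214/1943

24214/1943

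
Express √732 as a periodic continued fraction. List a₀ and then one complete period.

a₀ = ⌊√732⌋ = 27.
With m₀=0, d₀=1 and mₖ₊₁ = dₖaₖ − mₖ, dₖ₊₁ = (n − mₖ₊₁²)/dₖ, aₖ₊₁ = ⌊(a₀+mₖ₊₁)/dₖ₊₁⌋:
  k=1: m=27, d=3, a=18
  k=2: m=27, d=1, a=54
d=1 and a=2a₀=54 at k=2, so the next step gives (m, d) = (27, 3) again — its k=1 value — and the period has length 2.

[27; 18, 54]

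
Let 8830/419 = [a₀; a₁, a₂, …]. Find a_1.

8830 = 21·419 + 31   →  a_0 = 21
419 = 13·31 + 16   →  a_1 = 13

13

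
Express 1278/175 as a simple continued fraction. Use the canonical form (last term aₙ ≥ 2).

[7; 3, 3, 3, 5]

1278 = 7·175 + 53
175 = 3·53 + 16
53 = 3·16 + 5
16 = 3·5 + 1
5 = 5·1 + 0  (stop)
So 1278/175 = [7; 3, 3, 3, 5].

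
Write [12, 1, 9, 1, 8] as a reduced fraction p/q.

1265/98

Fold from the inside: start with 8/1.
  1 + 1/8 = 9/8
  9 + 8/9 = 89/9
  1 + 9/89 = 98/89
  12 + 89/98 = 1265/98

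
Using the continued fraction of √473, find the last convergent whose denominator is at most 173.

√473 = [21; 1, 2, 1, 42, …] (period length 4).
Convergents:
  p_0/q_0 = 21/1
  p_1/q_1 = 22/1
  p_2/q_2 = 65/3
  p_3/q_3 = 87/4
  p_4/q_4 = 3719/171
  p_5/q_5 = 3806/175
q_4 = 171 ≤ 173 < 175 = q_5, so the answer is 3719/171.

3719/171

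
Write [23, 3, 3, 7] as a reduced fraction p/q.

Using pₖ = aₖpₖ₋₁ + pₖ₋₂ and qₖ = aₖqₖ₋₁ + qₖ₋₂:
  k=0: a=23, p=23, q=1
  k=1: a=3, p=70, q=3
  k=2: a=3, p=233, q=10
  k=3: a=7, p=1701, q=73

1701/73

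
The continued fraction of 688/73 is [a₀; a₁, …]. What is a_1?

688 = 9·73 + 31   →  a_0 = 9
73 = 2·31 + 11   →  a_1 = 2

2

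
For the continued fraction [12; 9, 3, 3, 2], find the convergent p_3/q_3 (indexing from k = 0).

Using pₖ = aₖpₖ₋₁ + pₖ₋₂, qₖ = aₖqₖ₋₁ + qₖ₋₂ (with p₋₁=1, p₋₂=0, q₋₁=0, q₋₂=1):
  k=0: a=12, p=12, q=1
  k=1: a=9, p=109, q=9
  k=2: a=3, p=339, q=28
  k=3: a=3, p=1126, q=93

1126/93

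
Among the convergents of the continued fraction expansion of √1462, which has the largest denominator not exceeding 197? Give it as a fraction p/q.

2753/72

√1462 = [38; 4, 4, 4, 76, …] (period length 4).
Convergents:
  p_0/q_0 = 38/1
  p_1/q_1 = 153/4
  p_2/q_2 = 650/17
  p_3/q_3 = 2753/72
  p_4/q_4 = 209878/5489
q_3 = 72 ≤ 197 < 5489 = q_4, so the answer is 2753/72.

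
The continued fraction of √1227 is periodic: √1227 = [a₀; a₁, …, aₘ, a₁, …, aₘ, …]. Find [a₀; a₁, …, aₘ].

a₀ = ⌊√1227⌋ = 35.
With m₀=0, d₀=1 and mₖ₊₁ = dₖaₖ − mₖ, dₖ₊₁ = (n − mₖ₊₁²)/dₖ, aₖ₊₁ = ⌊(a₀+mₖ₊₁)/dₖ₊₁⌋:
  k=1: m=35, d=2, a=35
  k=2: m=35, d=1, a=70
d=1 and a=2a₀=70 at k=2, so the next step gives (m, d) = (35, 2) again — its k=1 value — and the period has length 2.

[35; 35, 70]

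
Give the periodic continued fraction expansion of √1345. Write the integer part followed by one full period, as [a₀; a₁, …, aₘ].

a₀ = ⌊√1345⌋ = 36.

[36; 1, 2, 14, 2, 1, 72]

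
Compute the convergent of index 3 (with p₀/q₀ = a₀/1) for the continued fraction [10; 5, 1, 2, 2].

173/17

Using pₖ = aₖpₖ₋₁ + pₖ₋₂, qₖ = aₖqₖ₋₁ + qₖ₋₂ (with p₋₁=1, p₋₂=0, q₋₁=0, q₋₂=1):
  k=0: a=10, p=10, q=1
  k=1: a=5, p=51, q=5
  k=2: a=1, p=61, q=6
  k=3: a=2, p=173, q=17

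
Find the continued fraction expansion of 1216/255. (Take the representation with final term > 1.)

1216 = 4×255 + 196
255 = 1×196 + 59
196 = 3×59 + 19
59 = 3×19 + 2
19 = 9×2 + 1
2 = 2×1 + 0  (stop)
So 1216/255 = [4; 1, 3, 3, 9, 2].

[4; 1, 3, 3, 9, 2]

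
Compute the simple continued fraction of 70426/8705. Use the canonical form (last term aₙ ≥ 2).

[8; 11, 13, 3, 9, 2]

70426 = 8×8705 + 786
8705 = 11×786 + 59
786 = 13×59 + 19
59 = 3×19 + 2
19 = 9×2 + 1
2 = 2×1 + 0  (stop)
So 70426/8705 = [8; 11, 13, 3, 9, 2].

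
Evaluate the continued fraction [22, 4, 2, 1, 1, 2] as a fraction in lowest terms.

Fold from the inside: start with 2/1.
  1 + 1/2 = 3/2
  1 + 2/3 = 5/3
  2 + 3/5 = 13/5
  4 + 5/13 = 57/13
  22 + 13/57 = 1267/57

1267/57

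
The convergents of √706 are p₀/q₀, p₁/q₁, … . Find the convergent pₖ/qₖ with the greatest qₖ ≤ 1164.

√706 = [26; 1, 1, 3, 26, 3, 1, 1, 52, …] (period length 8).
Convergents:
  p_0/q_0 = 26/1
  p_1/q_1 = 27/1
  p_2/q_2 = 53/2
  p_3/q_3 = 186/7
  p_4/q_4 = 4889/184
  p_5/q_5 = 14853/559
  p_6/q_6 = 19742/743
  p_7/q_7 = 34595/1302
q_6 = 743 ≤ 1164 < 1302 = q_7, so the answer is 19742/743.

19742/743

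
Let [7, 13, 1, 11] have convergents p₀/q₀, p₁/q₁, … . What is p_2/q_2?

99/14

Using pₖ = aₖpₖ₋₁ + pₖ₋₂, qₖ = aₖqₖ₋₁ + qₖ₋₂ (with p₋₁=1, p₋₂=0, q₋₁=0, q₋₂=1):
  k=0: a=7, p=7, q=1
  k=1: a=13, p=92, q=13
  k=2: a=1, p=99, q=14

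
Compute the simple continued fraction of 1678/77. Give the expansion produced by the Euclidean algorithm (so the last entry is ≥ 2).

[21; 1, 3, 1, 4, 3]

1678 = 21×77 + 61
77 = 1×61 + 16
61 = 3×16 + 13
16 = 1×13 + 3
13 = 4×3 + 1
3 = 3×1 + 0  (stop)
So 1678/77 = [21; 1, 3, 1, 4, 3].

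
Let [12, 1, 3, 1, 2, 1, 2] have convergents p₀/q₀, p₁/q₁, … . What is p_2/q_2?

Using pₖ = aₖpₖ₋₁ + pₖ₋₂, qₖ = aₖqₖ₋₁ + qₖ₋₂ (with p₋₁=1, p₋₂=0, q₋₁=0, q₋₂=1):
  k=0: a=12, p=12, q=1
  k=1: a=1, p=13, q=1
  k=2: a=3, p=51, q=4

51/4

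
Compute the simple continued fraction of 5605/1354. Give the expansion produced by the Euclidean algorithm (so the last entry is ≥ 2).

5605 = 4·1354 + 189
1354 = 7·189 + 31
189 = 6·31 + 3
31 = 10·3 + 1
3 = 3·1 + 0  (stop)
So 5605/1354 = [4; 7, 6, 10, 3].

[4; 7, 6, 10, 3]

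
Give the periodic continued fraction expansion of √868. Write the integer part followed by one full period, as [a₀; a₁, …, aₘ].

a₀ = ⌊√868⌋ = 29.
With m₀=0, d₀=1 and mₖ₊₁ = dₖaₖ − mₖ, dₖ₊₁ = (n − mₖ₊₁²)/dₖ, aₖ₊₁ = ⌊(a₀+mₖ₊₁)/dₖ₊₁⌋:
  k=1: m=29, d=27, a=2
  k=2: m=25, d=9, a=6
  k=3: m=29, d=3, a=19
  k=4: m=28, d=28, a=2
  k=5: m=28, d=3, a=19
  k=6: m=29, d=9, a=6
  k=7: m=25, d=27, a=2
  k=8: m=29, d=1, a=58
d=1 and a=2a₀=58 at k=8, so the next step gives (m, d) = (29, 27) again — its k=1 value — and the period has length 8.

[29; 2, 6, 19, 2, 19, 6, 2, 58]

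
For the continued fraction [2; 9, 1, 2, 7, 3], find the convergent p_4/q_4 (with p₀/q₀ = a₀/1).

448/213

Using pₖ = aₖpₖ₋₁ + pₖ₋₂, qₖ = aₖqₖ₋₁ + qₖ₋₂ (with p₋₁=1, p₋₂=0, q₋₁=0, q₋₂=1):
  k=0: a=2, p=2, q=1
  k=1: a=9, p=19, q=9
  k=2: a=1, p=21, q=10
  k=3: a=2, p=61, q=29
  k=4: a=7, p=448, q=213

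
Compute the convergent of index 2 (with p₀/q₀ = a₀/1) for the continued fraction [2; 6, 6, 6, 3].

Using pₖ = aₖpₖ₋₁ + pₖ₋₂, qₖ = aₖqₖ₋₁ + qₖ₋₂ (with p₋₁=1, p₋₂=0, q₋₁=0, q₋₂=1):
  k=0: a=2, p=2, q=1
  k=1: a=6, p=13, q=6
  k=2: a=6, p=80, q=37

80/37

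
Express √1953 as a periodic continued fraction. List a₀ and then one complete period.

a₀ = ⌊√1953⌋ = 44.
With m₀=0, d₀=1 and mₖ₊₁ = dₖaₖ − mₖ, dₖ₊₁ = (n − mₖ₊₁²)/dₖ, aₖ₊₁ = ⌊(a₀+mₖ₊₁)/dₖ₊₁⌋:
  k=1: m=44, d=17, a=5
  k=2: m=41, d=16, a=5
  k=3: m=39, d=27, a=3
  k=4: m=42, d=7, a=12
  k=5: m=42, d=27, a=3
  k=6: m=39, d=16, a=5
  k=7: m=41, d=17, a=5
  k=8: m=44, d=1, a=88
d=1 and a=2a₀=88 at k=8, so the next step gives (m, d) = (44, 17) again — its k=1 value — and the period has length 8.

[44; 5, 5, 3, 12, 3, 5, 5, 88]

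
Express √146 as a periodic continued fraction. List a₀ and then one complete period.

a₀ = ⌊√146⌋ = 12.
With m₀=0, d₀=1 and mₖ₊₁ = dₖaₖ − mₖ, dₖ₊₁ = (n − mₖ₊₁²)/dₖ, aₖ₊₁ = ⌊(a₀+mₖ₊₁)/dₖ₊₁⌋:
  k=1: m=12, d=2, a=12
  k=2: m=12, d=1, a=24
d=1 and a=2a₀=24 at k=2, so the next step gives (m, d) = (12, 2) again — its k=1 value — and the period has length 2.

[12; 12, 24]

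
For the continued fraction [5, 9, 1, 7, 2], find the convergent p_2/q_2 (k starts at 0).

51/10

Using pₖ = aₖpₖ₋₁ + pₖ₋₂, qₖ = aₖqₖ₋₁ + qₖ₋₂ (with p₋₁=1, p₋₂=0, q₋₁=0, q₋₂=1):
  k=0: a=5, p=5, q=1
  k=1: a=9, p=46, q=9
  k=2: a=1, p=51, q=10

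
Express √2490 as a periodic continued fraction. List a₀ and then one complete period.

[49; 1, 8, 1, 98]

a₀ = ⌊√2490⌋ = 49.
With m₀=0, d₀=1 and mₖ₊₁ = dₖaₖ − mₖ, dₖ₊₁ = (n − mₖ₊₁²)/dₖ, aₖ₊₁ = ⌊(a₀+mₖ₊₁)/dₖ₊₁⌋:
  k=1: m=49, d=89, a=1
  k=2: m=40, d=10, a=8
  k=3: m=40, d=89, a=1
  k=4: m=49, d=1, a=98
d=1 and a=2a₀=98 at k=4, so the next step gives (m, d) = (49, 89) again — its k=1 value — and the period has length 4.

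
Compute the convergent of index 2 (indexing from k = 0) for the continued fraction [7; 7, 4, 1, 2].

Using pₖ = aₖpₖ₋₁ + pₖ₋₂, qₖ = aₖqₖ₋₁ + qₖ₋₂ (with p₋₁=1, p₋₂=0, q₋₁=0, q₋₂=1):
  k=0: a=7, p=7, q=1
  k=1: a=7, p=50, q=7
  k=2: a=4, p=207, q=29

207/29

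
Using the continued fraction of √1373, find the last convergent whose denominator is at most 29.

704/19

√1373 = [37; 18, 1, 1, 18, 74, …] (period length 5).
Convergents:
  p_0/q_0 = 37/1
  p_1/q_1 = 667/18
  p_2/q_2 = 704/19
  p_3/q_3 = 1371/37
q_2 = 19 ≤ 29 < 37 = q_3, so the answer is 704/19.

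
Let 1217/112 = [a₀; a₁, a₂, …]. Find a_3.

2

1217 = 10·112 + 97   →  a_0 = 10
112 = 1·97 + 15   →  a_1 = 1
97 = 6·15 + 7   →  a_2 = 6
15 = 2·7 + 1   →  a_3 = 2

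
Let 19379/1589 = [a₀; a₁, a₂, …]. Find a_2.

19379 = 12·1589 + 311   →  a_0 = 12
1589 = 5·311 + 34   →  a_1 = 5
311 = 9·34 + 5   →  a_2 = 9

9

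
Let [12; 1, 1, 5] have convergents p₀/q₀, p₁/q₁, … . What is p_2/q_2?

25/2

Using pₖ = aₖpₖ₋₁ + pₖ₋₂, qₖ = aₖqₖ₋₁ + qₖ₋₂ (with p₋₁=1, p₋₂=0, q₋₁=0, q₋₂=1):
  k=0: a=12, p=12, q=1
  k=1: a=1, p=13, q=1
  k=2: a=1, p=25, q=2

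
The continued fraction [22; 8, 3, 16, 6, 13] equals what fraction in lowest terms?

720164/32557

Fold from the inside: start with 13/1.
  6 + 1/13 = 79/13
  16 + 13/79 = 1277/79
  3 + 79/1277 = 3910/1277
  8 + 1277/3910 = 32557/3910
  22 + 3910/32557 = 720164/32557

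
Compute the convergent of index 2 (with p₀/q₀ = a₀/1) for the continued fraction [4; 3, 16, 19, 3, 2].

212/49

Using pₖ = aₖpₖ₋₁ + pₖ₋₂, qₖ = aₖqₖ₋₁ + qₖ₋₂ (with p₋₁=1, p₋₂=0, q₋₁=0, q₋₂=1):
  k=0: a=4, p=4, q=1
  k=1: a=3, p=13, q=3
  k=2: a=16, p=212, q=49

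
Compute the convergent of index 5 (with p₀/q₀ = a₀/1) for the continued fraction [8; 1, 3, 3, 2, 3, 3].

Using pₖ = aₖpₖ₋₁ + pₖ₋₂, qₖ = aₖqₖ₋₁ + qₖ₋₂ (with p₋₁=1, p₋₂=0, q₋₁=0, q₋₂=1):
  k=0: a=8, p=8, q=1
  k=1: a=1, p=9, q=1
  k=2: a=3, p=35, q=4
  k=3: a=3, p=114, q=13
  k=4: a=2, p=263, q=30
  k=5: a=3, p=903, q=103

903/103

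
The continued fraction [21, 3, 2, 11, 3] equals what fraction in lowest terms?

Fold from the inside: start with 3/1.
  11 + 1/3 = 34/3
  2 + 3/34 = 71/34
  3 + 34/71 = 247/71
  21 + 71/247 = 5258/247

5258/247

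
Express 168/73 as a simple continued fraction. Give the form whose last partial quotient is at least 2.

[2; 3, 3, 7]

168 = 2×73 + 22
73 = 3×22 + 7
22 = 3×7 + 1
7 = 7×1 + 0  (stop)
So 168/73 = [2; 3, 3, 7].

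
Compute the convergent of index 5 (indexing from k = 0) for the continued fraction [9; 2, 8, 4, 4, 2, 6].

Using pₖ = aₖpₖ₋₁ + pₖ₋₂, qₖ = aₖqₖ₋₁ + qₖ₋₂ (with p₋₁=1, p₋₂=0, q₋₁=0, q₋₂=1):
  k=0: a=9, p=9, q=1
  k=1: a=2, p=19, q=2
  k=2: a=8, p=161, q=17
  k=3: a=4, p=663, q=70
  k=4: a=4, p=2813, q=297
  k=5: a=2, p=6289, q=664

6289/664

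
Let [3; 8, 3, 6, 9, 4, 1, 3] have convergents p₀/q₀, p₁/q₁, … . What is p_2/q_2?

Using pₖ = aₖpₖ₋₁ + pₖ₋₂, qₖ = aₖqₖ₋₁ + qₖ₋₂ (with p₋₁=1, p₋₂=0, q₋₁=0, q₋₂=1):
  k=0: a=3, p=3, q=1
  k=1: a=8, p=25, q=8
  k=2: a=3, p=78, q=25

78/25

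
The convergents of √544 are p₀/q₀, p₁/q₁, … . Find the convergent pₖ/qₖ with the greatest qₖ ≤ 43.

793/34

√544 = [23; 3, 11, 3, 46, …] (period length 4).
Convergents:
  p_0/q_0 = 23/1
  p_1/q_1 = 70/3
  p_2/q_2 = 793/34
  p_3/q_3 = 2449/105
q_2 = 34 ≤ 43 < 105 = q_3, so the answer is 793/34.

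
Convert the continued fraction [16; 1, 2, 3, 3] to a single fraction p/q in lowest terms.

551/33

Fold from the inside: start with 3/1.
  3 + 1/3 = 10/3
  2 + 3/10 = 23/10
  1 + 10/23 = 33/23
  16 + 23/33 = 551/33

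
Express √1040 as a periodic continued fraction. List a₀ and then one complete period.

[32; 4, 64]

a₀ = ⌊√1040⌋ = 32.
With m₀=0, d₀=1 and mₖ₊₁ = dₖaₖ − mₖ, dₖ₊₁ = (n − mₖ₊₁²)/dₖ, aₖ₊₁ = ⌊(a₀+mₖ₊₁)/dₖ₊₁⌋:
  k=1: m=32, d=16, a=4
  k=2: m=32, d=1, a=64
d=1 and a=2a₀=64 at k=2, so the next step gives (m, d) = (32, 16) again — its k=1 value — and the period has length 2.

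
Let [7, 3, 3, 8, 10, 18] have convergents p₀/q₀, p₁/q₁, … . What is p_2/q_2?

Using pₖ = aₖpₖ₋₁ + pₖ₋₂, qₖ = aₖqₖ₋₁ + qₖ₋₂ (with p₋₁=1, p₋₂=0, q₋₁=0, q₋₂=1):
  k=0: a=7, p=7, q=1
  k=1: a=3, p=22, q=3
  k=2: a=3, p=73, q=10

73/10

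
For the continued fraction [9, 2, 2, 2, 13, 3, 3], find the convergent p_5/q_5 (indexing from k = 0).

4661/495

Using pₖ = aₖpₖ₋₁ + pₖ₋₂, qₖ = aₖqₖ₋₁ + qₖ₋₂ (with p₋₁=1, p₋₂=0, q₋₁=0, q₋₂=1):
  k=0: a=9, p=9, q=1
  k=1: a=2, p=19, q=2
  k=2: a=2, p=47, q=5
  k=3: a=2, p=113, q=12
  k=4: a=13, p=1516, q=161
  k=5: a=3, p=4661, q=495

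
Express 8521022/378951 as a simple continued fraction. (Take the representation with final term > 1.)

8521022 = 22×378951 + 184100
378951 = 2×184100 + 10751
184100 = 17×10751 + 1333
10751 = 8×1333 + 87
1333 = 15×87 + 28
87 = 3×28 + 3
28 = 9×3 + 1
3 = 3×1 + 0  (stop)
So 8521022/378951 = [22; 2, 17, 8, 15, 3, 9, 3].

[22; 2, 17, 8, 15, 3, 9, 3]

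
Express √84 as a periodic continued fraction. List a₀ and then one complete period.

[9; 6, 18]

a₀ = ⌊√84⌋ = 9.
With m₀=0, d₀=1 and mₖ₊₁ = dₖaₖ − mₖ, dₖ₊₁ = (n − mₖ₊₁²)/dₖ, aₖ₊₁ = ⌊(a₀+mₖ₊₁)/dₖ₊₁⌋:
  k=1: m=9, d=3, a=6
  k=2: m=9, d=1, a=18
d=1 and a=2a₀=18 at k=2, so the next step gives (m, d) = (9, 3) again — its k=1 value — and the period has length 2.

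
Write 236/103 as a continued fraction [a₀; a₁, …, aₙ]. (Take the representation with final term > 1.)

236 = 2·103 + 30
103 = 3·30 + 13
30 = 2·13 + 4
13 = 3·4 + 1
4 = 4·1 + 0  (stop)
So 236/103 = [2; 3, 2, 3, 4].

[2; 3, 2, 3, 4]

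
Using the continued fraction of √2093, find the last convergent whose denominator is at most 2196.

√2093 = [45; 1, 2, 1, 90, …] (period length 4).
Convergents:
  p_0/q_0 = 45/1
  p_1/q_1 = 46/1
  p_2/q_2 = 137/3
  p_3/q_3 = 183/4
  p_4/q_4 = 16607/363
  p_5/q_5 = 16790/367
  p_6/q_6 = 50187/1097
  p_7/q_7 = 66977/1464
  p_8/q_8 = 6078117/132857
q_7 = 1464 ≤ 2196 < 132857 = q_8, so the answer is 66977/1464.

66977/1464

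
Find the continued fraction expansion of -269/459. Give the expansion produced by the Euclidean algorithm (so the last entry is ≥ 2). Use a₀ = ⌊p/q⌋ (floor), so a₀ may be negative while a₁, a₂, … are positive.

-269 = -1×459 + 190
459 = 2×190 + 79
190 = 2×79 + 32
79 = 2×32 + 15
32 = 2×15 + 2
15 = 7×2 + 1
2 = 2×1 + 0  (stop)
So -269/459 = [-1; 2, 2, 2, 2, 7, 2].

[-1; 2, 2, 2, 2, 7, 2]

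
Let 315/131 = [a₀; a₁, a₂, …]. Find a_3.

8

315 = 2·131 + 53   →  a_0 = 2
131 = 2·53 + 25   →  a_1 = 2
53 = 2·25 + 3   →  a_2 = 2
25 = 8·3 + 1   →  a_3 = 8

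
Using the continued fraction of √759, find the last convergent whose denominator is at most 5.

√759 = [27; 1, 1, 4, 1, 1, 54, …] (period length 6).
Convergents:
  p_0/q_0 = 27/1
  p_1/q_1 = 28/1
  p_2/q_2 = 55/2
  p_3/q_3 = 248/9
q_2 = 2 ≤ 5 < 9 = q_3, so the answer is 55/2.

55/2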